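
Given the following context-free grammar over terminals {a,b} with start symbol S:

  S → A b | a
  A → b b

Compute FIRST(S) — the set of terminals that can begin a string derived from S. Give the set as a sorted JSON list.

FIRST sets, iterate to fixpoint:
round 1:
  A via A→b b: +{b}
  S via S→A b: +{b}
  S via S→a: +{a}
  FIRST(S)={a,b}  FIRST(A)={b}
round 2: — fixpoint
  FIRST(S)={a,b}  FIRST(A)={b}

FIRST(S) = ["a", "b"]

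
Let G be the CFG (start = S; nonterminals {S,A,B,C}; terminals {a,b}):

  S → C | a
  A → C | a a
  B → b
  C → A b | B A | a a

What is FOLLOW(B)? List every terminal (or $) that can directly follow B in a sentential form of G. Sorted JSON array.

FIRST sets, iterate to fixpoint:
pass 1:
  A via A→a a: +{a}
  B via B→b: +{b}
  C via C→A b: +{a}
  C via C→B A: +{b}
  S via S→C: +{a,b}
  FIRST(S)={a,b}  FIRST(A)={a}  FIRST(B)={b}  FIRST(C)={a,b}
pass 2:
  A via A→C: +{b}
  FIRST(S)={a,b}  FIRST(A)={a,b}  FIRST(B)={b}  FIRST(C)={a,b}
pass 3: (stable)
  FIRST(S)={a,b}  FIRST(A)={a,b}  FIRST(B)={b}  FIRST(C)={a,b}

FOLLOW sets:
FOLLOW(S) := {$}
[1]
  C→A b: FOLLOW(A) ⊇ FIRST(b) = {b}; new: +{b}
  C→B A: FOLLOW(B) ⊇ FIRST(A) = {a,b}; new: +{a,b}
  S→C: FOLLOW(C) ⊇ FOLLOW(S) ⊇ {$}; new: +{$}
  FOLLOW[S]={$}  FOLLOW[A]={b}  FOLLOW[B]={a,b}  FOLLOW[C]={$}
[2]
  A→C: FOLLOW(C) ⊇ FOLLOW(A) ⊇ {b}; new: +{b}
  C→B A: FOLLOW(A) ⊇ FOLLOW(C) ⊇ {$,b}; new: +{$}
  FOLLOW[S]={$}  FOLLOW[A]={$,b}  FOLLOW[B]={a,b}  FOLLOW[C]={$,b}
[3] (no change)
  FOLLOW[S]={$}  FOLLOW[A]={$,b}  FOLLOW[B]={a,b}  FOLLOW[C]={$,b}

FOLLOW(B) = ["a", "b"]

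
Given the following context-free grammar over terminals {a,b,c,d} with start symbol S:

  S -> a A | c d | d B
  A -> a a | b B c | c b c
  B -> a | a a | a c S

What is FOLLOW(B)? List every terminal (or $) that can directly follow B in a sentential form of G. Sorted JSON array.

FIRST sets, iterate to fixpoint:
iter 1:
  A via A→a a: +{a}
  A via A→b B c: +{b}
  A via A→c b c: +{c}
  B via B→a: +{a}
  S via S→a A: +{a}
  S via S→c d: +{c}
  S via S→d B: +{d}
  S: {a,c,d}  A: {a,b,c}  B: {a}
iter 2: (no change)
  S: {a,c,d}  A: {a,b,c}  B: {a}

FOLLOW sets:
initialize: $ ∈ FOLLOW(S)
iter 1:
  A→b B c: FOLLOW(B) ⊇ FIRST(c) = {c}; new: +{c}
  B→a c S: FOLLOW(S) ⊇ FOLLOW(B) ⊇ {c}; new: +{c}
  S→a A: FOLLOW(A) ⊇ FOLLOW(S) ⊇ {$,c}; new: +{$,c}
  S→d B: FOLLOW(B) ⊇ FOLLOW(S) ⊇ {$,c}; new: +{$}
  FOLLOW(S)={$,c}  FOLLOW(A)={$,c}  FOLLOW(B)={$,c}
iter 2: done
  FOLLOW(S)={$,c}  FOLLOW(A)={$,c}  FOLLOW(B)={$,c}

FOLLOW(B) = ["$", "c"]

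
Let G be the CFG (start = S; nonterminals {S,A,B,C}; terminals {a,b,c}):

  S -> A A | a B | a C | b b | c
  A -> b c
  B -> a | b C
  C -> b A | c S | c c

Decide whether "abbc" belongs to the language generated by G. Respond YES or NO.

CNF form of G:
  S -> A A | T0 T0 | T2 B | T2 C | c
  A -> T0 T1
  B -> T0 C | a
  C -> T0 A | T1 S | T1 T1
  T0 -> b
  T1 -> c
  T2 -> a

CYK fill:
  [0..0]={B,T2}  "a"  orig:{B}
  [1..1]={T0}  "b"  orig:{}
  [2..2]={T0}  "b"  orig:{}
  [3..3]={S,T1}  "c"  orig:{S}
  [0..1]=∅  "ab"
  [1..2]={S}  "bb"
  [2..3]={A}  "bc"
  [0..2]=∅  "abb"
  [1..3]={C}  "bbc"
  [0..3]={S}  "abbc"

S ∈ T[0,3] ⇒ YES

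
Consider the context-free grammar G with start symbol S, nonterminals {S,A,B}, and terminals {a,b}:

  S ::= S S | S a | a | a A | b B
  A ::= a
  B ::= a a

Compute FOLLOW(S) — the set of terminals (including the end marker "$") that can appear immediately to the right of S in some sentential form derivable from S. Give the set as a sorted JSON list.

FIRST iteration:
[1]
  A via A→a: +{a}
  B via B→a a: +{a}
  S via S→a: +{a}
  S via S→b B: +{b}
  S: {a,b}  A: {a}  B: {a}
[2] (stable)
  S: {a,b}  A: {a}  B: {a}

Compute FOLLOW by fixpoint:
initialize: $ ∈ FOLLOW(S)
iter 1:
  S→S S: FOLLOW(S) ⊇ FIRST(S) = {a,b}; new: +{a,b}
  S→a A: FOLLOW(A) ⊇ FOLLOW(S) ⊇ {$,a,b}; new: +{$,a,b}
  S→b B: FOLLOW(B) ⊇ FOLLOW(S) ⊇ {$,a,b}; new: +{$,a,b}
  FOLLOW[S]={$,a,b}  FOLLOW[A]={$,a,b}  FOLLOW[B]={$,a,b}
iter 2: done
  FOLLOW[S]={$,a,b}  FOLLOW[A]={$,a,b}  FOLLOW[B]={$,a,b}

FOLLOW(S) = ["$", "a", "b"]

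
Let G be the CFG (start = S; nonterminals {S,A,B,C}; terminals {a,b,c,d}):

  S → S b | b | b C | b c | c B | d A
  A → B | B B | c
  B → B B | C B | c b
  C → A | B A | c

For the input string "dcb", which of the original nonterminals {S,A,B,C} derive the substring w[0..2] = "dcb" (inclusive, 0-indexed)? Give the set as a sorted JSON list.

Convert to CNF:
  S -> S T1 | T0 B | T1 C | T1 T0 | T2 A | b
  A -> B B | C B | T0 T1 | c
  B -> B B | C B | T0 T1
  C -> B A | B B | C B | T0 T1 | c
  T0 -> c
  T1 -> b
  T2 -> d

CYK fill (cells [i..j] with 0 ≤ i ≤ j ≤ 2 only):
  [0..0]={T2}  "d"  orig:{}
  [1..1]={A,C,T0}  "c"  orig:{A,C}
  [2..2]={S,T1}  "b"  orig:{S}
  [0..1]={S}  "dc"
  [1..2]={A,B,C}  "cb"
  [0..2]={S}  "dcb"

Original NTs in T[0,2] deriving "dcb": ["S"]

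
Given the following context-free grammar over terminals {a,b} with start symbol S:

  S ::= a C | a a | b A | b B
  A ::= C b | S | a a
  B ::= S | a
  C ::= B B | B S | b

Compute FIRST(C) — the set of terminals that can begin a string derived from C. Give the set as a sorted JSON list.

FIRST sets, iterate to fixpoint:
pass 1:
  A via A→a a: +{a}
  B via B→a: +{a}
  C via C→B B: +{a}
  C via C→b: +{b}
  S via S→a C: +{a}
  S via S→b A: +{b}
  FIRST[S]={a,b}  FIRST[A]={a}  FIRST[B]={a}  FIRST[C]={a,b}
pass 2:
  A via A→C b: +{b}
  B via B→S: +{b}
  FIRST[S]={a,b}  FIRST[A]={a,b}  FIRST[B]={a,b}  FIRST[C]={a,b}
pass 3: (stable)
  FIRST[S]={a,b}  FIRST[A]={a,b}  FIRST[B]={a,b}  FIRST[C]={a,b}

FIRST(C) = ["a", "b"]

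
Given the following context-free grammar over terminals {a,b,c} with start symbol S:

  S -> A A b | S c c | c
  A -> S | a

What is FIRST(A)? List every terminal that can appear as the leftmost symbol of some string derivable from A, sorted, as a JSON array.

FIRST sets, iterate to fixpoint:
[1]
  A via A→a: +{a}
  S via S→A A b: +{a}
  S via S→c: +{c}
  S: {a,c}  A: {a}
[2]
  A via A→S: +{c}
  S: {a,c}  A: {a,c}
[3] (no change)
  S: {a,c}  A: {a,c}

FIRST(A) = ["a", "c"]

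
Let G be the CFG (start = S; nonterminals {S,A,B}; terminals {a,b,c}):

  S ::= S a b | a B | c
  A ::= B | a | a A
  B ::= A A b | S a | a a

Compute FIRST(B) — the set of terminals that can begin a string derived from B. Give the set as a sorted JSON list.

Compute FIRST by fixpoint:
iter 1:
  A via A→a: +{a}
  B via B→A A b: +{a}
  S via S→a B: +{a}
  S via S→c: +{c}
  FIRST[S]={a,c}  FIRST[A]={a}  FIRST[B]={a}
iter 2:
  B via B→S a: +{c}
  FIRST[S]={a,c}  FIRST[A]={a}  FIRST[B]={a,c}
iter 3:
  A via A→B: +{c}
  FIRST[S]={a,c}  FIRST[A]={a,c}  FIRST[B]={a,c}
iter 4: done
  FIRST[S]={a,c}  FIRST[A]={a,c}  FIRST[B]={a,c}

FIRST(B) = ["a", "c"]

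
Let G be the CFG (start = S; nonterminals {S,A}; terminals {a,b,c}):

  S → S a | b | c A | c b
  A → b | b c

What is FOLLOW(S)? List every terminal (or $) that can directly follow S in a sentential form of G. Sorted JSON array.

FIRST iteration:
round 1:
  A via A→b: +{b}
  S via S→b: +{b}
  S via S→c A: +{c}
  FIRST(S)={b,c}  FIRST(A)={b}
round 2: done
  FIRST(S)={b,c}  FIRST(A)={b}

FOLLOW iteration:
seed FOLLOW(S) with $
pass 1:
  S→S a: FOLLOW(S) ⊇ FIRST(a) = {a}; new: +{a}
  S→c A: FOLLOW(A) ⊇ FOLLOW(S) ⊇ {$,a}; new: +{$,a}
  FOLLOW[S]={$,a}  FOLLOW[A]={$,a}
pass 2: — fixpoint
  FOLLOW[S]={$,a}  FOLLOW[A]={$,a}

FOLLOW(S) = ["$", "a"]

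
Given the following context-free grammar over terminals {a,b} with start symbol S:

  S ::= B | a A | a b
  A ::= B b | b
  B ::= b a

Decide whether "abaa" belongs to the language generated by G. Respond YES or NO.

Convert to CNF:
  S -> T0 T1 | T1 A | T1 T0
  A -> B T0 | b
  B -> T0 T1
  T0 -> b
  T1 -> a

CYK fill:
  cell(0,0) a: {T1}  orig:{}
  cell(1,1) b: {A,T0}  orig:{A}
  cell(2,2) a: {T1}  orig:{}
  cell(3,3) a: {T1}  orig:{}
  cell(0,1) ab: {S}
  cell(1,2) ba: {B,S}
  cell(2,3) aa: ∅
  cell(0,2) aba: ∅
  cell(1,3) baa: ∅
  cell(0,3) abaa: ∅

S ∉ T[0,3] ⇒ NO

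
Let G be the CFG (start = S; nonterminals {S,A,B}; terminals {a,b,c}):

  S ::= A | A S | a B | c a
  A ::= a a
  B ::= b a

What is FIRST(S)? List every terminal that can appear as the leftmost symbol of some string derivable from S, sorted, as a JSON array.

FIRST iteration:
iter 1:
  A via A→a a: +{a}
  B via B→b a: +{b}
  S via S→A: +{a}
  S via S→c a: +{c}
  FIRST[S]={a,c}  FIRST[A]={a}  FIRST[B]={b}
iter 2: done
  FIRST[S]={a,c}  FIRST[A]={a}  FIRST[B]={b}

FIRST(S) = ["a", "c"]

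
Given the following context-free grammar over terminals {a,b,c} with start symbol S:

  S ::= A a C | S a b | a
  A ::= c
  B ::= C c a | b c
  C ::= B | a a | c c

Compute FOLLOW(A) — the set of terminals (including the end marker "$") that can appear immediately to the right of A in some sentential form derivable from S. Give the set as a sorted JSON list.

FIRST sets, iterate to fixpoint:
[1]
  A via A→c: +{c}
  B via B→b c: +{b}
  C via C→B: +{b}
  C via C→a a: +{a}
  C via C→c c: +{c}
  S via S→A a C: +{c}
  S via S→a: +{a}
  S: {a,c}  A: {c}  B: {b}  C: {a,b,c}
[2]
  B via B→C c a: +{a,c}
  S: {a,c}  A: {c}  B: {a,b,c}  C: {a,b,c}
[3] done
  S: {a,c}  A: {c}  B: {a,b,c}  C: {a,b,c}

FOLLOW iteration:
seed FOLLOW(S) with $
iter 1:
  B→C c a: FOLLOW(C) ⊇ FIRST(c) = {c}; new: +{c}
  C→B: FOLLOW(B) ⊇ FOLLOW(C) ⊇ {c}; new: +{c}
  S→A a C: FOLLOW(A) ⊇ FIRST(a) = {a}; new: +{a}
  S→A a C: FOLLOW(C) ⊇ FOLLOW(S) ⊇ {$}; new: +{$}
  S→S a b: FOLLOW(S) ⊇ FIRST(a) = {a}; new: +{a}
  FOLLOW(S)={$,a}  FOLLOW(A)={a}  FOLLOW(B)={c}  FOLLOW(C)={$,c}
iter 2:
  C→B: FOLLOW(B) ⊇ FOLLOW(C) ⊇ {$,c}; new: +{$}
  S→A a C: FOLLOW(C) ⊇ FOLLOW(S) ⊇ {$,a}; new: +{a}
  FOLLOW(S)={$,a}  FOLLOW(A)={a}  FOLLOW(B)={$,c}  FOLLOW(C)={$,a,c}
iter 3:
  C→B: FOLLOW(B) ⊇ FOLLOW(C) ⊇ {$,a,c}; new: +{a}
  FOLLOW(S)={$,a}  FOLLOW(A)={a}  FOLLOW(B)={$,a,c}  FOLLOW(C)={$,a,c}
iter 4: (no change)
  FOLLOW(S)={$,a}  FOLLOW(A)={a}  FOLLOW(B)={$,a,c}  FOLLOW(C)={$,a,c}

FOLLOW(A) = ["a"]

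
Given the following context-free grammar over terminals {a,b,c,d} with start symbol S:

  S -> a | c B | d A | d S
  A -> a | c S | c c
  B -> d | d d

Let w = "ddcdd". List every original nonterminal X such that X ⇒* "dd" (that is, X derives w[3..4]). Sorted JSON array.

Convert to CNF:
  S -> T0 B | T1 A | T1 S | a
  A -> T0 S | T0 T0 | a
  B -> T1 T1 | d
  T0 -> c
  T1 -> d

Fill CYK table bottom-up, restricted to cells inside w[3..4]:
  [3..3]={B,T1}  "d"  orig:{B}
  [4..4]={B,T1}  "d"  orig:{B}
  [3..4]={B}  "dd"

Original NTs in T[3,4] deriving "dd": ["B"]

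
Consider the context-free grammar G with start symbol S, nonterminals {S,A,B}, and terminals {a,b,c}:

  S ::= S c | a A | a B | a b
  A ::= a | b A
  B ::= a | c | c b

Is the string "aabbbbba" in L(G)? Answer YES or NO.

CNF form of G:
  S -> S T1 | T2 A | T2 B | T2 T0
  A -> T0 A | a
  B -> T1 T0 | a | c
  T0 -> b
  T1 -> c
  T2 -> a

CYK fill:
  T[0,0] 'a' = {A,B,T2}  orig:{A,B}
  T[1,1] 'a' = {A,B,T2}  orig:{A,B}
  T[2,2] 'b' = {T0}  orig:{}
  T[3,3] 'b' = {T0}  orig:{}
  T[4,4] 'b' = {T0}  orig:{}
  T[5,5] 'b' = {T0}  orig:{}
  T[6,6] 'b' = {T0}  orig:{}
  T[7,7] 'a' = {A,B,T2}  orig:{A,B}
  T[0,1] 'aa' = {S}
  T[1,2] 'ab' = {S}
  T[2,3] 'bb' = ∅
  T[3,4] 'bb' = ∅
  T[4,5] 'bb' = ∅
  T[5,6] 'bb' = ∅
  T[6,7] 'ba' = {A}
  T[0,2] 'aab' = ∅
  T[1,3] 'abb' = ∅
  T[2,4] 'bbb' = ∅
  T[3,5] 'bbb' = ∅
  T[4,6] 'bbb' = ∅
  T[5,7] 'bba' = {A}
  T[0,3] 'aabb' = ∅
  T[1,4] 'abbb' = ∅
  T[2,5] 'bbbb' = ∅
  T[3,6] 'bbbb' = ∅
  T[4,7] 'bbba' = {A}
  T[0,4] 'aabbb' = ∅
  T[1,5] 'abbbb' = ∅
  T[2,6] 'bbbbb' = ∅
  T[3,7] 'bbbba' = {A}
  T[0,5] 'aabbbb' = ∅
  T[1,6] 'abbbbb' = ∅
  T[2,7] 'bbbbba' = {A}
  T[0,6] 'aabbbbb' = ∅
  T[1,7] 'abbbbba' = {S}
  T[0,7] 'aabbbbba' = ∅

S ∉ T[0,7] ⇒ NO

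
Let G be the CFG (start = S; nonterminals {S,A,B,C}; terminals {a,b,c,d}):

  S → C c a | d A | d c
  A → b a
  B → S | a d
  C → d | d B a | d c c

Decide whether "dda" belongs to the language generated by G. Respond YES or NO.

CNF form of G:
  S -> C X7 | T3 A | T3 T2
  A -> T0 T1
  B -> C X4 | T1 T3 | T3 A | T3 T2
  C -> T3 X5 | T3 X6 | d
  T0 -> b
  T1 -> a
  T2 -> c
  T3 -> d
  X4 -> T2 T1
  X5 -> B T1
  X6 -> T2 T2
  X7 -> T2 T1

CYK fill:
  T[0,0] 'd' = {C,T3}  orig:{C}
  T[1,1] 'd' = {C,T3}  orig:{C}
  T[2,2] 'a' = {T1}  orig:{}
  T[0,1] 'dd' = ∅
  T[1,2] 'da' = ∅
  T[0,2] 'dda' = ∅

S ∉ T[0,2] ⇒ NO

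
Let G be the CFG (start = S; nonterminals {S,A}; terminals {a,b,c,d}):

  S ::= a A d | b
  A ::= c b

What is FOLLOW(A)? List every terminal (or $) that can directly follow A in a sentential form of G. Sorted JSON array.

FIRST sets, iterate to fixpoint:
pass 1:
  A via A→c b: +{c}
  S via S→a A d: +{a}
  S via S→b: +{b}
  FIRST(S)={a,b}  FIRST(A)={c}
pass 2: (no change)
  FIRST(S)={a,b}  FIRST(A)={c}

FOLLOW iteration:
seed FOLLOW(S) with $
round 1:
  S→a A d: FOLLOW(A) ⊇ FIRST(d) = {d}; new: +{d}
  FOLLOW[S]={$}  FOLLOW[A]={d}
round 2: (stable)
  FOLLOW[S]={$}  FOLLOW[A]={d}

FOLLOW(A) = ["d"]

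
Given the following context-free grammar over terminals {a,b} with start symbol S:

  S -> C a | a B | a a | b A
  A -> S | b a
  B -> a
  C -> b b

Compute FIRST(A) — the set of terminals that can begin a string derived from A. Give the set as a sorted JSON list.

Compute FIRST by fixpoint:
round 1:
  A via A→b a: +{b}
  B via B→a: +{a}
  C via C→b b: +{b}
  S via S→C a: +{b}
  S via S→a B: +{a}
  FIRST(S)={a,b}  FIRST(A)={b}  FIRST(B)={a}  FIRST(C)={b}
round 2:
  A via A→S: +{a}
  FIRST(S)={a,b}  FIRST(A)={a,b}  FIRST(B)={a}  FIRST(C)={b}
round 3: — fixpoint
  FIRST(S)={a,b}  FIRST(A)={a,b}  FIRST(B)={a}  FIRST(C)={b}

FIRST(A) = ["a", "b"]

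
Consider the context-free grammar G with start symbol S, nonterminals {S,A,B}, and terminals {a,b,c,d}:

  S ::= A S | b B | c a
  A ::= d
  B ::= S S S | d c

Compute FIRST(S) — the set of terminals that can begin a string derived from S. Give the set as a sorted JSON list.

FIRST iteration:
[1]
  A via A→d: +{d}
  B via B→d c: +{d}
  S via S→A S: +{d}
  S via S→b B: +{b}
  S via S→c a: +{c}
  FIRST(S)={b,c,d}  FIRST(A)={d}  FIRST(B)={d}
[2]
  B via B→S S S: +{b,c}
  FIRST(S)={b,c,d}  FIRST(A)={d}  FIRST(B)={b,c,d}
[3] done
  FIRST(S)={b,c,d}  FIRST(A)={d}  FIRST(B)={b,c,d}

FIRST(S) = ["b", "c", "d"]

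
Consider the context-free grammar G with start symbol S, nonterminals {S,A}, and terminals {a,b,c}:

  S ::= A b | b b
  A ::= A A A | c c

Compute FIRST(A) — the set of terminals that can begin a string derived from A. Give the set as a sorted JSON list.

FIRST iteration:
iter 1:
  A via A→c c: +{c}
  S via S→A b: +{c}
  S via S→b b: +{b}
  FIRST(S)={b,c}  FIRST(A)={c}
iter 2: — fixpoint
  FIRST(S)={b,c}  FIRST(A)={c}

FIRST(A) = ["c"]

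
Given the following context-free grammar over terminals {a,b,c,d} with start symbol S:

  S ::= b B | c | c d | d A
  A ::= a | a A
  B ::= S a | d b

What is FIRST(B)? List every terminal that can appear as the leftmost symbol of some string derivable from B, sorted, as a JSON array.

Compute FIRST by fixpoint:
[1]
  A via A→a: +{a}
  B via B→d b: +{d}
  S via S→b B: +{b}
  S via S→c: +{c}
  S via S→d A: +{d}
  FIRST[S]={b,c,d}  FIRST[A]={a}  FIRST[B]={d}
[2]
  B via B→S a: +{b,c}
  FIRST[S]={b,c,d}  FIRST[A]={a}  FIRST[B]={b,c,d}
[3] (no change)
  FIRST[S]={b,c,d}  FIRST[A]={a}  FIRST[B]={b,c,d}

FIRST(B) = ["b", "c", "d"]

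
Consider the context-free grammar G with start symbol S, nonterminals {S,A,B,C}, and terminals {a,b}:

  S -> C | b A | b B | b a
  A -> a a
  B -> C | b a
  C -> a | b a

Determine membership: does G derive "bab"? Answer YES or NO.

CNF form of G:
  S -> T1 A | T1 B | T1 T0 | a
  A -> T0 T0
  B -> T1 T0 | a
  C -> T1 T0 | a
  T0 -> a
  T1 -> b

Fill CYK table bottom-up:
  cell(0,0) b: {T1}  orig:{}
  cell(1,1) a: {B,C,S,T0}  orig:{B,C,S}
  cell(2,2) b: {T1}  orig:{}
  cell(0,1) ba: {B,C,S}
  cell(1,2) ab: ∅
  cell(0,2) bab: ∅

S ∉ T[0,2] ⇒ NO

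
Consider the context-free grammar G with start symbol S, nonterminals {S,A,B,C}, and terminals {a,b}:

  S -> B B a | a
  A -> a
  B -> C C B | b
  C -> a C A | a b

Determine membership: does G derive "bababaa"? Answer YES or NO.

CNF form of G:
  S -> B X4 | a
  A -> a
  B -> C X2 | b
  C -> T0 T1 | T0 X3
  T0 -> a
  T1 -> b
  X2 -> C B
  X3 -> C A
  X4 -> B T0

CYK table (by increasing span):
  cell(0,0) b: {B,T1}  orig:{B}
  cell(1,1) a: {A,S,T0}  orig:{A,S}
  cell(2,2) b: {B,T1}  orig:{B}
  cell(3,3) a: {A,S,T0}  orig:{A,S}
  cell(4,4) b: {B,T1}  orig:{B}
  cell(5,5) a: {A,S,T0}  orig:{A,S}
  cell(6,6) a: {A,S,T0}  orig:{A,S}
  cell(0,1) ba: {X4}  orig:{}
  cell(1,2) ab: {C}
  cell(2,3) ba: {X4}  orig:{}
  cell(3,4) ab: {C}
  cell(4,5) ba: {X4}  orig:{}
  cell(5,6) aa: ∅
  cell(0,2) bab: ∅
  cell(1,3) aba: {X3}  orig:{}
  cell(2,4) bab: ∅
  cell(3,5) aba: {X3}  orig:{}
  cell(4,6) baa: ∅
  cell(0,3) baba: ∅
  cell(1,4) abab: ∅
  cell(2,5) baba: ∅
  cell(3,6) abaa: ∅
  cell(0,4) babab: ∅
  cell(1,5) ababa: ∅
  cell(2,6) babaa: ∅
  cell(0,5) bababa: ∅
  cell(1,6) ababaa: ∅
  cell(0,6) bababaa: ∅

S ∉ T[0,6] ⇒ NO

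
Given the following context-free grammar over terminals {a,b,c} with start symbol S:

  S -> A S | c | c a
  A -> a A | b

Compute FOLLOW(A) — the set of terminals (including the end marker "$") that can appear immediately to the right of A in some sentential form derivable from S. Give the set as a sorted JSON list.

Compute FIRST by fixpoint:
iter 1:
  A via A→a A: +{a}
  A via A→b: +{b}
  S via S→A S: +{a,b}
  S via S→c: +{c}
  FIRST(S)={a,b,c}  FIRST(A)={a,b}
iter 2: (stable)
  FIRST(S)={a,b,c}  FIRST(A)={a,b}

FOLLOW iteration:
FOLLOW(S) := {$}
pass 1:
  S→A S: FOLLOW(A) ⊇ FIRST(S) = {a,b,c}; new: +{a,b,c}
  S: {$}  A: {a,b,c}
pass 2: — fixpoint
  S: {$}  A: {a,b,c}

FOLLOW(A) = ["a", "b", "c"]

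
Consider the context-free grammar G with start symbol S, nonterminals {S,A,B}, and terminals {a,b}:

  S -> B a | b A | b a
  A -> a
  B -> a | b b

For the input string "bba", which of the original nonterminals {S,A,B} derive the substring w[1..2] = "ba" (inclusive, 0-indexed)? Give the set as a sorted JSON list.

CNF form of G:
  S -> B T1 | T0 A | T0 T1
  A -> a
  B -> T0 T0 | a
  T0 -> b
  T1 -> a

CYK fill (cells [i..j] with 1 ≤ i ≤ j ≤ 2 only):
  T[1,1] 'b' = {T0}  orig:{}
  T[2,2] 'a' = {A,B,T1}  orig:{A,B}
  T[1,2] 'ba' = {S}

Original NTs in T[1,2] deriving "ba": ["S"]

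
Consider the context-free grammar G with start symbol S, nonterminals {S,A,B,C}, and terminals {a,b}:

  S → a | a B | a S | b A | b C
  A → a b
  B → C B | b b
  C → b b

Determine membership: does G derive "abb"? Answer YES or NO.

CNF form of G:
  S -> T0 B | T0 S | T1 A | T1 C | a
  A -> T0 T1
  B -> C B | T1 T1
  C -> T1 T1
  T0 -> a
  T1 -> b

CYK fill:
  [0..0]={S,T0}  "a"  orig:{S}
  [1..1]={T1}  "b"  orig:{}
  [2..2]={T1}  "b"  orig:{}
  [0..1]={A}  "ab"
  [1..2]={B,C}  "bb"
  [0..2]={S}  "abb"

S ∈ T[0,2] ⇒ YES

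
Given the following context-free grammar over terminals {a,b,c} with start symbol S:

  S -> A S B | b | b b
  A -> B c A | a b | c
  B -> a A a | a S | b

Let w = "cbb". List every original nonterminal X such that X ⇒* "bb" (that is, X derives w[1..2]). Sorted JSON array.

Convert to CNF:
  S -> A X5 | T2 T2 | b
  A -> B X3 | T1 T2 | c
  B -> T1 S | T1 X4 | b
  T0 -> c
  T1 -> a
  T2 -> b
  X3 -> T0 A
  X4 -> A T1
  X5 -> S B

CYK table (by increasing span), restricted to cells inside w[1..2]:
  T[1,1] 'b' = {B,S,T2}  orig:{B,S}
  T[2,2] 'b' = {B,S,T2}  orig:{B,S}
  T[1,2] 'bb' = {S,X5}  orig:{S}

Original NTs in T[1,2] deriving "bb": ["S"]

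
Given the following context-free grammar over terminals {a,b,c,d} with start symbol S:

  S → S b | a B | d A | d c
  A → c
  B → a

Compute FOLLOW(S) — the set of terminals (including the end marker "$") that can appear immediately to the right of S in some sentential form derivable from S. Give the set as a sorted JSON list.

FIRST iteration:
[1]
  A via A→c: +{c}
  B via B→a: +{a}
  S via S→a B: +{a}
  S via S→d A: +{d}
  FIRST[S]={a,d}  FIRST[A]={c}  FIRST[B]={a}
[2] — fixpoint
  FIRST[S]={a,d}  FIRST[A]={c}  FIRST[B]={a}

FOLLOW sets:
initialize: $ ∈ FOLLOW(S)
[1]
  S→S b: FOLLOW(S) ⊇ FIRST(b) = {b}; new: +{b}
  S→a B: FOLLOW(B) ⊇ FOLLOW(S) ⊇ {$,b}; new: +{$,b}
  S→d A: FOLLOW(A) ⊇ FOLLOW(S) ⊇ {$,b}; new: +{$,b}
  S: {$,b}  A: {$,b}  B: {$,b}
[2] — fixpoint
  S: {$,b}  A: {$,b}  B: {$,b}

FOLLOW(S) = ["$", "b"]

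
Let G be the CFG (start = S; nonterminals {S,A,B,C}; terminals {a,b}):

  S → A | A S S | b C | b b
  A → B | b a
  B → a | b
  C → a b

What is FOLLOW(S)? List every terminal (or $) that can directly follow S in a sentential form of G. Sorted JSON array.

FIRST sets, iterate to fixpoint:
pass 1:
  A via A→b a: +{b}
  B via B→a: +{a}
  B via B→b: +{b}
  C via C→a b: +{a}
  S via S→A: +{b}
  FIRST[S]={b}  FIRST[A]={b}  FIRST[B]={a,b}  FIRST[C]={a}
pass 2:
  A via A→B: +{a}
  S via S→A: +{a}
  FIRST[S]={a,b}  FIRST[A]={a,b}  FIRST[B]={a,b}  FIRST[C]={a}
pass 3: (no change)
  FIRST[S]={a,b}  FIRST[A]={a,b}  FIRST[B]={a,b}  FIRST[C]={a}

FOLLOW iteration:
FOLLOW(S) := {$}
iter 1:
  S→A: FOLLOW(A) ⊇ FOLLOW(S) ⊇ {$}; new: +{$}
  S→A S S: FOLLOW(A) ⊇ FIRST(S) = {a,b}; new: +{a,b}
  S→A S S: FOLLOW(S) ⊇ FIRST(S) = {a,b}; new: +{a,b}
  S→b C: FOLLOW(C) ⊇ FOLLOW(S) ⊇ {$,a,b}; new: +{$,a,b}
  FOLLOW[S]={$,a,b}  FOLLOW[A]={$,a,b}  FOLLOW[B]={}  FOLLOW[C]={$,a,b}
iter 2:
  A→B: FOLLOW(B) ⊇ FOLLOW(A) ⊇ {$,a,b}; new: +{$,a,b}
  FOLLOW[S]={$,a,b}  FOLLOW[A]={$,a,b}  FOLLOW[B]={$,a,b}  FOLLOW[C]={$,a,b}
iter 3: — fixpoint
  FOLLOW[S]={$,a,b}  FOLLOW[A]={$,a,b}  FOLLOW[B]={$,a,b}  FOLLOW[C]={$,a,b}

FOLLOW(S) = ["$", "a", "b"]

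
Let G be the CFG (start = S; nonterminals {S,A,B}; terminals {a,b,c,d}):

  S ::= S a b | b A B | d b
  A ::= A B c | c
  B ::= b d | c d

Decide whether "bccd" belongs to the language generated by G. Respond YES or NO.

CNF form of G:
  S -> S X5 | T1 X6 | T2 T1
  A -> A X4 | c
  B -> T0 T2 | T1 T2
  T0 -> c
  T1 -> b
  T2 -> d
  T3 -> a
  X4 -> B T0
  X5 -> T3 T1
  X6 -> A B

Fill CYK table bottom-up:
  T[0,0] 'b' = {T1}  orig:{}
  T[1,1] 'c' = {A,T0}  orig:{A}
  T[2,2] 'c' = {A,T0}  orig:{A}
  T[3,3] 'd' = {T2}  orig:{}
  T[0,1] 'bc' = ∅
  T[1,2] 'cc' = ∅
  T[2,3] 'cd' = {B}
  T[0,2] 'bcc' = ∅
  T[1,3] 'ccd' = {X6}  orig:{}
  T[0,3] 'bccd' = {S}

S ∈ T[0,3] ⇒ YES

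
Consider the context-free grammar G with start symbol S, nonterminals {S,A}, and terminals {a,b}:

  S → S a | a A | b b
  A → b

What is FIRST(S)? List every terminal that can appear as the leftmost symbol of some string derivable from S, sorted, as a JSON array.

FIRST iteration:
round 1:
  A via A→b: +{b}
  S via S→a A: +{a}
  S via S→b b: +{b}
  FIRST[S]={a,b}  FIRST[A]={b}
round 2: — fixpoint
  FIRST[S]={a,b}  FIRST[A]={b}

FIRST(S) = ["a", "b"]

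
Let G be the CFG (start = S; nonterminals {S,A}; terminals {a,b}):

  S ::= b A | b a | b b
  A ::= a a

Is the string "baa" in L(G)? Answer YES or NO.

Convert to CNF:
  S -> T1 A | T1 T0 | T1 T1
  A -> T0 T0
  T0 -> a
  T1 -> b

CYK fill:
  cell(0,0) b: {T1}  orig:{}
  cell(1,1) a: {T0}  orig:{}
  cell(2,2) a: {T0}  orig:{}
  cell(0,1) ba: {S}
  cell(1,2) aa: {A}
  cell(0,2) baa: {S}

S ∈ T[0,2] ⇒ YES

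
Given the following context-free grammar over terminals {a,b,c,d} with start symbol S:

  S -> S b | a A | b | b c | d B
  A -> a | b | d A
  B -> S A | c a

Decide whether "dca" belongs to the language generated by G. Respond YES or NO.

CNF form of G:
  S -> S T3 | T0 B | T2 A | T3 T1 | b
  A -> T0 A | a | b
  B -> S A | T1 T2
  T0 -> d
  T1 -> c
  T2 -> a
  T3 -> b

CYK table (by increasing span):
  cell(0,0) d: {T0}  orig:{}
  cell(1,1) c: {T1}  orig:{}
  cell(2,2) a: {A,T2}  orig:{A}
  cell(0,1) dc: ∅
  cell(1,2) ca: {B}
  cell(0,2) dca: {S}

S ∈ T[0,2] ⇒ YES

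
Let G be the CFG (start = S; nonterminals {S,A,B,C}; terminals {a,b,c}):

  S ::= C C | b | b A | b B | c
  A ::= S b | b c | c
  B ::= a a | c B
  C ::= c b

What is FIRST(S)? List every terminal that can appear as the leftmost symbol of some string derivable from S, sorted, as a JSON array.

FIRST sets, iterate to fixpoint:
iter 1:
  A via A→b c: +{b}
  A via A→c: +{c}
  B via B→a a: +{a}
  B via B→c B: +{c}
  C via C→c b: +{c}
  S via S→C C: +{c}
  S via S→b: +{b}
  FIRST[S]={b,c}  FIRST[A]={b,c}  FIRST[B]={a,c}  FIRST[C]={c}
iter 2: (stable)
  FIRST[S]={b,c}  FIRST[A]={b,c}  FIRST[B]={a,c}  FIRST[C]={c}

FIRST(S) = ["b", "c"]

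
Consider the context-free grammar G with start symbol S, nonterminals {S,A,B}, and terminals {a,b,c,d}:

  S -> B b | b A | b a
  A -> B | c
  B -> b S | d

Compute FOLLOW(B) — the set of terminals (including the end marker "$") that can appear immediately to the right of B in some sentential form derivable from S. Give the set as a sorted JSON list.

FIRST iteration:
pass 1:
  A via A→c: +{c}
  B via B→b S: +{b}
  B via B→d: +{d}
  S via S→B b: +{b,d}
  S: {b,d}  A: {c}  B: {b,d}
pass 2:
  A via A→B: +{b,d}
  S: {b,d}  A: {b,c,d}  B: {b,d}
pass 3: done
  S: {b,d}  A: {b,c,d}  B: {b,d}

FOLLOW sets:
initialize: $ ∈ FOLLOW(S)
pass 1:
  S→B b: FOLLOW(B) ⊇ FIRST(b) = {b}; new: +{b}
  S→b A: FOLLOW(A) ⊇ FOLLOW(S) ⊇ {$}; new: +{$}
  FOLLOW(S)={$}  FOLLOW(A)={$}  FOLLOW(B)={b}
pass 2:
  A→B: FOLLOW(B) ⊇ FOLLOW(A) ⊇ {$}; new: +{$}
  B→b S: FOLLOW(S) ⊇ FOLLOW(B) ⊇ {$,b}; new: +{b}
  S→b A: FOLLOW(A) ⊇ FOLLOW(S) ⊇ {$,b}; new: +{b}
  FOLLOW(S)={$,b}  FOLLOW(A)={$,b}  FOLLOW(B)={$,b}
pass 3: done
  FOLLOW(S)={$,b}  FOLLOW(A)={$,b}  FOLLOW(B)={$,b}

FOLLOW(B) = ["$", "b"]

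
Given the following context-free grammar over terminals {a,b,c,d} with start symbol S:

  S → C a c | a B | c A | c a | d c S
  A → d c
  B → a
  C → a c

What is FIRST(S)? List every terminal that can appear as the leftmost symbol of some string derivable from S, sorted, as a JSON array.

FIRST sets, iterate to fixpoint:
round 1:
  A via A→d c: +{d}
  B via B→a: +{a}
  C via C→a c: +{a}
  S via S→C a c: +{a}
  S via S→c A: +{c}
  S via S→d c S: +{d}
  S: {a,c,d}  A: {d}  B: {a}  C: {a}
round 2: done
  S: {a,c,d}  A: {d}  B: {a}  C: {a}

FIRST(S) = ["a", "c", "d"]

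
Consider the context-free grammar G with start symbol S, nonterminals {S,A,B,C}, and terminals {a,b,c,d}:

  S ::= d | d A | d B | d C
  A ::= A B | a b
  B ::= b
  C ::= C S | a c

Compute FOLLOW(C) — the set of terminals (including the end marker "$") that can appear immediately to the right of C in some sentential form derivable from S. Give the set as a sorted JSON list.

FIRST iteration:
[1]
  A via A→a b: +{a}
  B via B→b: +{b}
  C via C→a c: +{a}
  S via S→d: +{d}
  S: {d}  A: {a}  B: {b}  C: {a}
[2] (stable)
  S: {d}  A: {a}  B: {b}  C: {a}

FOLLOW iteration:
FOLLOW(S) := {$}
[1]
  A→A B: FOLLOW(A) ⊇ FIRST(B) = {b}; new: +{b}
  A→A B: FOLLOW(B) ⊇ FOLLOW(A) ⊇ {b}; new: +{b}
  C→C S: FOLLOW(C) ⊇ FIRST(S) = {d}; new: +{d}
  C→C S: FOLLOW(S) ⊇ FOLLOW(C) ⊇ {d}; new: +{d}
  S→d A: FOLLOW(A) ⊇ FOLLOW(S) ⊇ {$,d}; new: +{$,d}
  S→d B: FOLLOW(B) ⊇ FOLLOW(S) ⊇ {$,d}; new: +{$,d}
  S→d C: FOLLOW(C) ⊇ FOLLOW(S) ⊇ {$,d}; new: +{$}
  FOLLOW(S)={$,d}  FOLLOW(A)={$,b,d}  FOLLOW(B)={$,b,d}  FOLLOW(C)={$,d}
[2] (stable)
  FOLLOW(S)={$,d}  FOLLOW(A)={$,b,d}  FOLLOW(B)={$,b,d}  FOLLOW(C)={$,d}

FOLLOW(C) = ["$", "d"]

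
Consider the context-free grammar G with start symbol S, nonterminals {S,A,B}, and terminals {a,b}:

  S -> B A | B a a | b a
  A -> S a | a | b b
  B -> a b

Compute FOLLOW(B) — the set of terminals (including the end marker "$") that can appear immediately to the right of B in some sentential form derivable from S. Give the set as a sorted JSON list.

Compute FIRST by fixpoint:
pass 1:
  A via A→a: +{a}
  A via A→b b: +{b}
  B via B→a b: +{a}
  S via S→B A: +{a}
  S via S→b a: +{b}
  FIRST[S]={a,b}  FIRST[A]={a,b}  FIRST[B]={a}
pass 2: (no change)
  FIRST[S]={a,b}  FIRST[A]={a,b}  FIRST[B]={a}

Compute FOLLOW by fixpoint:
initialize: $ ∈ FOLLOW(S)
[1]
  A→S a: FOLLOW(S) ⊇ FIRST(a) = {a}; new: +{a}
  S→B A: FOLLOW(B) ⊇ FIRST(A) = {a,b}; new: +{a,b}
  S→B A: FOLLOW(A) ⊇ FOLLOW(S) ⊇ {$,a}; new: +{$,a}
  S: {$,a}  A: {$,a}  B: {a,b}
[2] (no change)
  S: {$,a}  A: {$,a}  B: {a,b}

FOLLOW(B) = ["a", "b"]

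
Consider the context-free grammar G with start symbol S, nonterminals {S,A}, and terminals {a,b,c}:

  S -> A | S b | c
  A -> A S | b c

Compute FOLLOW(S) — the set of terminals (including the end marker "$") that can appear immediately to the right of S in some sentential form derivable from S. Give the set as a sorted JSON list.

Compute FIRST by fixpoint:
[1]
  A via A→b c: +{b}
  S via S→A: +{b}
  S via S→c: +{c}
  FIRST[S]={b,c}  FIRST[A]={b}
[2] — fixpoint
  FIRST[S]={b,c}  FIRST[A]={b}

FOLLOW sets:
initialize: $ ∈ FOLLOW(S)
[1]
  A→A S: FOLLOW(A) ⊇ FIRST(S) = {b,c}; new: +{b,c}
  A→A S: FOLLOW(S) ⊇ FOLLOW(A) ⊇ {b,c}; new: +{b,c}
  S→A: FOLLOW(A) ⊇ FOLLOW(S) ⊇ {$,b,c}; new: +{$}
  FOLLOW[S]={$,b,c}  FOLLOW[A]={$,b,c}
[2] done
  FOLLOW[S]={$,b,c}  FOLLOW[A]={$,b,c}

FOLLOW(S) = ["$", "b", "c"]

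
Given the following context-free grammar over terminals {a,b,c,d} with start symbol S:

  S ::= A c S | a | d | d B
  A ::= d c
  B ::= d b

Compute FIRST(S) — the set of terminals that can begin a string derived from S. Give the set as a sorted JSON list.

Compute FIRST by fixpoint:
iter 1:
  A via A→d c: +{d}
  B via B→d b: +{d}
  S via S→A c S: +{d}
  S via S→a: +{a}
  S: {a,d}  A: {d}  B: {d}
iter 2: done
  S: {a,d}  A: {d}  B: {d}

FIRST(S) = ["a", "d"]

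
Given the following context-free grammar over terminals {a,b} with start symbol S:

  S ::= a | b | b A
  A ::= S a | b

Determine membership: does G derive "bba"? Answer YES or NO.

Convert to CNF:
  S -> T1 A | a | b
  A -> S T0 | b
  T0 -> a
  T1 -> b

Fill CYK table bottom-up:
  [0..0]={A,S,T1}  "b"  orig:{A,S}
  [1..1]={A,S,T1}  "b"  orig:{A,S}
  [2..2]={S,T0}  "a"  orig:{S}
  [0..1]={S}  "bb"
  [1..2]={A}  "ba"
  [0..2]={A,S}  "bba"

S ∈ T[0,2] ⇒ YES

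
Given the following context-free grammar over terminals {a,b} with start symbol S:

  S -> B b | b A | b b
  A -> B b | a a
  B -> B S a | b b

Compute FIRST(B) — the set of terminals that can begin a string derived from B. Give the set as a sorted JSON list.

Compute FIRST by fixpoint:
[1]
  A via A→a a: +{a}
  B via B→b b: +{b}
  S via S→B b: +{b}
  FIRST[S]={b}  FIRST[A]={a}  FIRST[B]={b}
[2]
  A via A→B b: +{b}
  FIRST[S]={b}  FIRST[A]={a,b}  FIRST[B]={b}
[3] — fixpoint
  FIRST[S]={b}  FIRST[A]={a,b}  FIRST[B]={b}

FIRST(B) = ["b"]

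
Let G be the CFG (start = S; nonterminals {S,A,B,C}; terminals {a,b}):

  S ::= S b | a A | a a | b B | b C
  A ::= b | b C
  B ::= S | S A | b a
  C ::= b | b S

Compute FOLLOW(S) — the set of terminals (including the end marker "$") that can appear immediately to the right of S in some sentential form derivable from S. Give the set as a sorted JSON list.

FIRST sets, iterate to fixpoint:
pass 1:
  A via A→b: +{b}
  B via B→b a: +{b}
  C via C→b: +{b}
  S via S→a A: +{a}
  S via S→b B: +{b}
  S: {a,b}  A: {b}  B: {b}  C: {b}
pass 2:
  B via B→S: +{a}
  S: {a,b}  A: {b}  B: {a,b}  C: {b}
pass 3: done
  S: {a,b}  A: {b}  B: {a,b}  C: {b}

FOLLOW sets:
initialize: $ ∈ FOLLOW(S)
iter 1:
  B→S A: FOLLOW(S) ⊇ FIRST(A) = {b}; new: +{b}
  S→a A: FOLLOW(A) ⊇ FOLLOW(S) ⊇ {$,b}; new: +{$,b}
  S→b B: FOLLOW(B) ⊇ FOLLOW(S) ⊇ {$,b}; new: +{$,b}
  S→b C: FOLLOW(C) ⊇ FOLLOW(S) ⊇ {$,b}; new: +{$,b}
  FOLLOW[S]={$,b}  FOLLOW[A]={$,b}  FOLLOW[B]={$,b}  FOLLOW[C]={$,b}
iter 2: (stable)
  FOLLOW[S]={$,b}  FOLLOW[A]={$,b}  FOLLOW[B]={$,b}  FOLLOW[C]={$,b}

FOLLOW(S) = ["$", "b"]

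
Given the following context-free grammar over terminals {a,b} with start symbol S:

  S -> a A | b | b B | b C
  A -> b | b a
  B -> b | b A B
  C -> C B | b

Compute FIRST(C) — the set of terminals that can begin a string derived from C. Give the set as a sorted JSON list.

FIRST iteration:
iter 1:
  A via A→b: +{b}
  B via B→b: +{b}
  C via C→b: +{b}
  S via S→a A: +{a}
  S via S→b: +{b}
  S: {a,b}  A: {b}  B: {b}  C: {b}
iter 2: — fixpoint
  S: {a,b}  A: {b}  B: {b}  C: {b}

FIRST(C) = ["b"]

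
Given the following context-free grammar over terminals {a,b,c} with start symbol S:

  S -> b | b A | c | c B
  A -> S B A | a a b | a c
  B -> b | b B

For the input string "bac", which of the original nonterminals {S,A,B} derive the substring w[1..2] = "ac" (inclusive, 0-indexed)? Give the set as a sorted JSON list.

CNF form of G:
  S -> T1 A | T2 B | b | c
  A -> S X3 | T0 T2 | T0 X4
  B -> T1 B | b
  T0 -> a
  T1 -> b
  T2 -> c
  X3 -> B A
  X4 -> T0 T1

Fill CYK table bottom-up (cells [i..j] with 1 ≤ i ≤ j ≤ 2 only):
  T[1,1] 'a' = {T0}  orig:{}
  T[2,2] 'c' = {S,T2}  orig:{S}
  T[1,2] 'ac' = {A}

Original NTs in T[1,2] deriving "ac": ["A"]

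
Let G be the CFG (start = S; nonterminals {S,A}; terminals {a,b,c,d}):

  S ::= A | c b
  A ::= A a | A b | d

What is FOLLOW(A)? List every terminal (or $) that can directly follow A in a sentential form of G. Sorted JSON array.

Compute FIRST by fixpoint:
round 1:
  A via A→d: +{d}
  S via S→A: +{d}
  S via S→c b: +{c}
  FIRST[S]={c,d}  FIRST[A]={d}
round 2: — fixpoint
  FIRST[S]={c,d}  FIRST[A]={d}

Compute FOLLOW by fixpoint:
seed FOLLOW(S) with $
[1]
  A→A a: FOLLOW(A) ⊇ FIRST(a) = {a}; new: +{a}
  A→A b: FOLLOW(A) ⊇ FIRST(b) = {b}; new: +{b}
  S→A: FOLLOW(A) ⊇ FOLLOW(S) ⊇ {$}; new: +{$}
  FOLLOW(S)={$}  FOLLOW(A)={$,a,b}
[2] done
  FOLLOW(S)={$}  FOLLOW(A)={$,a,b}

FOLLOW(A) = ["$", "a", "b"]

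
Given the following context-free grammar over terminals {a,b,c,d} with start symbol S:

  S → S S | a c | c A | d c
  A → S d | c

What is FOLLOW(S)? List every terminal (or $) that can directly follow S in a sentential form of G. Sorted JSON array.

Compute FIRST by fixpoint:
iter 1:
  A via A→c: +{c}
  S via S→a c: +{a}
  S via S→c A: +{c}
  S via S→d c: +{d}
  FIRST(S)={a,c,d}  FIRST(A)={c}
iter 2:
  A via A→S d: +{a,d}
  FIRST(S)={a,c,d}  FIRST(A)={a,c,d}
iter 3: (stable)
  FIRST(S)={a,c,d}  FIRST(A)={a,c,d}

FOLLOW sets:
initialize: $ ∈ FOLLOW(S)
iter 1:
  A→S d: FOLLOW(S) ⊇ FIRST(d) = {d}; new: +{d}
  S→S S: FOLLOW(S) ⊇ FIRST(S) = {a,c,d}; new: +{a,c}
  S→c A: FOLLOW(A) ⊇ FOLLOW(S) ⊇ {$,a,c,d}; new: +{$,a,c,d}
  FOLLOW[S]={$,a,c,d}  FOLLOW[A]={$,a,c,d}
iter 2: (stable)
  FOLLOW[S]={$,a,c,d}  FOLLOW[A]={$,a,c,d}

FOLLOW(S) = ["$", "a", "c", "d"]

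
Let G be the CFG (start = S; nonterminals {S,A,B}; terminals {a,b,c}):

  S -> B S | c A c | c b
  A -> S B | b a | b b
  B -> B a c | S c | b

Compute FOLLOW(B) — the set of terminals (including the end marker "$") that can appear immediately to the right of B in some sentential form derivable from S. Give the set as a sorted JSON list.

FIRST iteration:
[1]
  A via A→b a: +{b}
  B via B→b: +{b}
  S via S→B S: +{b}
  S via S→c A c: +{c}
  S: {b,c}  A: {b}  B: {b}
[2]
  A via A→S B: +{c}
  B via B→S c: +{c}
  S: {b,c}  A: {b,c}  B: {b,c}
[3] (stable)
  S: {b,c}  A: {b,c}  B: {b,c}

FOLLOW iteration:
seed FOLLOW(S) with $
iter 1:
  A→S B: FOLLOW(S) ⊇ FIRST(B) = {b,c}; new: +{b,c}
  B→B a c: FOLLOW(B) ⊇ FIRST(a) = {a}; new: +{a}
  S→B S: FOLLOW(B) ⊇ FIRST(S) = {b,c}; new: +{b,c}
  S→c A c: FOLLOW(A) ⊇ FIRST(c) = {c}; new: +{c}
  S: {$,b,c}  A: {c}  B: {a,b,c}
iter 2: (stable)
  S: {$,b,c}  A: {c}  B: {a,b,c}

FOLLOW(B) = ["a", "b", "c"]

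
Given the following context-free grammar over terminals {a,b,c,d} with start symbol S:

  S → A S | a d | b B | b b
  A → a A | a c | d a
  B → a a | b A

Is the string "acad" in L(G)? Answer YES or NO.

CNF form of G:
  S -> A S | T0 T2 | T3 B | T3 T3
  A -> T0 A | T0 T1 | T2 T0
  B -> T0 T0 | T3 A
  T0 -> a
  T1 -> c
  T2 -> d
  T3 -> b

CYK table (by increasing span):
  cell(0,0) a: {T0}  orig:{}
  cell(1,1) c: {T1}  orig:{}
  cell(2,2) a: {T0}  orig:{}
  cell(3,3) d: {T2}  orig:{}
  cell(0,1) ac: {A}
  cell(1,2) ca: ∅
  cell(2,3) ad: {S}
  cell(0,2) aca: ∅
  cell(1,3) cad: ∅
  cell(0,3) acad: {S}

S ∈ T[0,3] ⇒ YES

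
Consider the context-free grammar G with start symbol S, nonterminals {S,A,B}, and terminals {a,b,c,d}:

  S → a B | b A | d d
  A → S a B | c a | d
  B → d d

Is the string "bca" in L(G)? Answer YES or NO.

CNF form of G:
  S -> T0 B | T2 T2 | T3 A
  A -> S X4 | T1 T0 | d
  B -> T2 T2
  T0 -> a
  T1 -> c
  T2 -> d
  T3 -> b
  X4 -> T0 B

CYK table (by increasing span):
  T[0,0] 'b' = {T3}  orig:{}
  T[1,1] 'c' = {T1}  orig:{}
  T[2,2] 'a' = {T0}  orig:{}
  T[0,1] 'bc' = ∅
  T[1,2] 'ca' = {A}
  T[0,2] 'bca' = {S}

S ∈ T[0,2] ⇒ YES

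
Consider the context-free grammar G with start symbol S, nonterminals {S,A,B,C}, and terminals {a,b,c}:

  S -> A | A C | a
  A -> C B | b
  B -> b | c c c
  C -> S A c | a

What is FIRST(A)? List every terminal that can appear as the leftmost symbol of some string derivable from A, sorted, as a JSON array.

FIRST iteration:
iter 1:
  A via A→b: +{b}
  B via B→b: +{b}
  B via B→c c c: +{c}
  C via C→a: +{a}
  S via S→A: +{b}
  S via S→a: +{a}
  FIRST[S]={a,b}  FIRST[A]={b}  FIRST[B]={b,c}  FIRST[C]={a}
iter 2:
  A via A→C B: +{a}
  C via C→S A c: +{b}
  FIRST[S]={a,b}  FIRST[A]={a,b}  FIRST[B]={b,c}  FIRST[C]={a,b}
iter 3: (stable)
  FIRST[S]={a,b}  FIRST[A]={a,b}  FIRST[B]={b,c}  FIRST[C]={a,b}

FIRST(A) = ["a", "b"]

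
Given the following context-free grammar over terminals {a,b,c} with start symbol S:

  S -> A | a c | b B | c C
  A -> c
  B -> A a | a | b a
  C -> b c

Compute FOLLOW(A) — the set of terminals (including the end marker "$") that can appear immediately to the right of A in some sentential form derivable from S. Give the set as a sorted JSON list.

FIRST iteration:
pass 1:
  A via A→c: +{c}
  B via B→A a: +{c}
  B via B→a: +{a}
  B via B→b a: +{b}
  C via C→b c: +{b}
  S via S→A: +{c}
  S via S→a c: +{a}
  S via S→b B: +{b}
  FIRST(S)={a,b,c}  FIRST(A)={c}  FIRST(B)={a,b,c}  FIRST(C)={b}
pass 2: (stable)
  FIRST(S)={a,b,c}  FIRST(A)={c}  FIRST(B)={a,b,c}  FIRST(C)={b}

FOLLOW sets:
FOLLOW(S) := {$}
pass 1:
  B→A a: FOLLOW(A) ⊇ FIRST(a) = {a}; new: +{a}
  S→A: FOLLOW(A) ⊇ FOLLOW(S) ⊇ {$}; new: +{$}
  S→b B: FOLLOW(B) ⊇ FOLLOW(S) ⊇ {$}; new: +{$}
  S→c C: FOLLOW(C) ⊇ FOLLOW(S) ⊇ {$}; new: +{$}
  FOLLOW(S)={$}  FOLLOW(A)={$,a}  FOLLOW(B)={$}  FOLLOW(C)={$}
pass 2: done
  FOLLOW(S)={$}  FOLLOW(A)={$,a}  FOLLOW(B)={$}  FOLLOW(C)={$}

FOLLOW(A) = ["$", "a"]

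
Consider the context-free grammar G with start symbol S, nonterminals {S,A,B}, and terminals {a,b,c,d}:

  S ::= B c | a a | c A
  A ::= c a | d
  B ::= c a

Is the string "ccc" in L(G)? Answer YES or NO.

Convert to CNF:
  S -> B T0 | T0 A | T1 T1
  A -> T0 T1 | d
  B -> T0 T1
  T0 -> c
  T1 -> a

CYK table (by increasing span):
  [0..0]={T0}  "c"  orig:{}
  [1..1]={T0}  "c"  orig:{}
  [2..2]={T0}  "c"  orig:{}
  [0..1]=∅  "cc"
  [1..2]=∅  "cc"
  [0..2]=∅  "ccc"

S ∉ T[0,2] ⇒ NO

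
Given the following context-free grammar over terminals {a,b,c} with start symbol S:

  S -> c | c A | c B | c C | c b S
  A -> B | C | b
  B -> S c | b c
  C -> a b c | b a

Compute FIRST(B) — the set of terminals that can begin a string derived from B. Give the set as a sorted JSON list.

FIRST sets, iterate to fixpoint:
round 1:
  A via A→b: +{b}
  B via B→b c: +{b}
  C via C→a b c: +{a}
  C via C→b a: +{b}
  S via S→c: +{c}
  FIRST(S)={c}  FIRST(A)={b}  FIRST(B)={b}  FIRST(C)={a,b}
round 2:
  A via A→C: +{a}
  B via B→S c: +{c}
  FIRST(S)={c}  FIRST(A)={a,b}  FIRST(B)={b,c}  FIRST(C)={a,b}
round 3:
  A via A→B: +{c}
  FIRST(S)={c}  FIRST(A)={a,b,c}  FIRST(B)={b,c}  FIRST(C)={a,b}
round 4: (stable)
  FIRST(S)={c}  FIRST(A)={a,b,c}  FIRST(B)={b,c}  FIRST(C)={a,b}

FIRST(B) = ["b", "c"]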